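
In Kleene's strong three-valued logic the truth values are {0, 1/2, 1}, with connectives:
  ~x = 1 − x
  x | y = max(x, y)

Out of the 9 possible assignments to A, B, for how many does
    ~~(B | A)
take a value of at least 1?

5

A = 0, B = 0 ↦ 0  <
A = 0, B = 1/2 ↦ 1/2  <
A = 0, B = 1 ↦ 1  ≥
A = 1/2, B = 0 ↦ 1/2  <
A = 1/2, B = 1/2 ↦ 1/2  <
A = 1/2, B = 1 ↦ 1  ≥
A = 1, B = 0 ↦ 1  ≥
A = 1, B = 1/2 ↦ 1  ≥
A = 1, B = 1 ↦ 1  ≥
So 5 of the 9 assignments meet the threshold.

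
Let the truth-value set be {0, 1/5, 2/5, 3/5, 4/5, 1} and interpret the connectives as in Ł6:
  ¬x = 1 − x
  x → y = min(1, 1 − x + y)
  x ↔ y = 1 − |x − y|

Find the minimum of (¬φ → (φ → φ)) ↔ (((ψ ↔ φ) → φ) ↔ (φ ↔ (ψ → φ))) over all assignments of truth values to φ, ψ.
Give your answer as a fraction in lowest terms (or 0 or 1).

3/5

Take φ = 2/5, ψ = 0:
¬φ = ¬2/5 = 3/5
φ → φ = 2/5 → 2/5 = 1
¬φ → (φ → φ) = 3/5 → 1 = 1
ψ ↔ φ = 0 ↔ 2/5 = 3/5
(ψ ↔ φ) → φ = 3/5 → 2/5 = 4/5
ψ → φ = 0 → 2/5 = 1
φ ↔ (ψ → φ) = 2/5 ↔ 1 = 2/5
((ψ ↔ φ) → φ) ↔ (φ ↔ (ψ → φ)) = 4/5 ↔ 2/5 = 3/5
(¬φ → (φ → φ)) ↔ (((ψ ↔ φ) → φ) ↔ (φ ↔ (ψ → φ))) = 1 ↔ 3/5 = 3/5
No assignment yields a value below 3/5, so this is the minimum.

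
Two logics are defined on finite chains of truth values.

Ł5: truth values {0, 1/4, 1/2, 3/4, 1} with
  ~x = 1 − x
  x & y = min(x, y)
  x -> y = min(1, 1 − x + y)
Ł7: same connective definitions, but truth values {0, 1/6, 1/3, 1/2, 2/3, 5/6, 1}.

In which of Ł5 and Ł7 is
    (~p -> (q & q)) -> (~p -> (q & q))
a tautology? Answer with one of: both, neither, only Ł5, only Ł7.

In Ł5: every assignment gives 1 — tautology.
In Ł7: every assignment gives 1 — tautology.

both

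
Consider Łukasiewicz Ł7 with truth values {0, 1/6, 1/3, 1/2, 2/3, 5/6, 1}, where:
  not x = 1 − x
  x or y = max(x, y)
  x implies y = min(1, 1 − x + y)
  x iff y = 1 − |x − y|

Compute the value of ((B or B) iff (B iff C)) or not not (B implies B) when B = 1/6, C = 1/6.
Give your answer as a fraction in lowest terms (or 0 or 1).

1

B or B = 1/6 or 1/6 = 1/6
B iff C = 1/6 iff 1/6 = 1
(B or B) iff (B iff C) = 1/6 iff 1 = 1/6
B implies B = 1/6 implies 1/6 = 1
not (B implies B) = not 1 = 0
not not (B implies B) = not 0 = 1
((B or B) iff (B iff C)) or not not (B implies B) = 1/6 or 1 = 1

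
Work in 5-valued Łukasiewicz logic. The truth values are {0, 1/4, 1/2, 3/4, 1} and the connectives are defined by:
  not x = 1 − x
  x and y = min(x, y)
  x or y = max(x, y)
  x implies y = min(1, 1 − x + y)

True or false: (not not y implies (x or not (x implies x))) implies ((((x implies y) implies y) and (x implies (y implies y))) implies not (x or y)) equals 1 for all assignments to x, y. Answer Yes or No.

No

Counterexample: take x = 1/4, y = 1.
not y = not 1 = 0
not not y = not 0 = 1
x implies x = 1/4 implies 1/4 = 1
not (x implies x) = not 1 = 0
x or not (x implies x) = 1/4 or 0 = 1/4
not not y implies (x or not (x implies x)) = 1 implies 1/4 = 1/4
x implies y = 1/4 implies 1 = 1
(x implies y) implies y = 1 implies 1 = 1
y implies y = 1 implies 1 = 1
x implies (y implies y) = 1/4 implies 1 = 1
((x implies y) implies y) and (x implies (y implies y)) = 1 and 1 = 1
x or y = 1/4 or 1 = 1
not (x or y) = not 1 = 0
(((x implies y) implies y) and (x implies (y implies y))) implies not (x or y) = 1 implies 0 = 0
(not not y implies (x or not (x implies x))) implies ((((x implies y) implies y) and (x implies (y implies y))) implies not (x or y)) = 1/4 implies 0 = 3/4
This gives 3/4 ≠ 1.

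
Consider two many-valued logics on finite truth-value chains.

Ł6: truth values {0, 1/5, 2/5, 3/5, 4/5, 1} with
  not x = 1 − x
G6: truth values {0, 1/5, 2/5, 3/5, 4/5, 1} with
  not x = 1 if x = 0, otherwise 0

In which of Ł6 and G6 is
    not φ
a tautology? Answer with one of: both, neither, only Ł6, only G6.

In Ł6: at φ = 1/5 the value is 4/5 — not a tautology.
In G6: at φ = 1/5 the value is 0 — not a tautology.

neither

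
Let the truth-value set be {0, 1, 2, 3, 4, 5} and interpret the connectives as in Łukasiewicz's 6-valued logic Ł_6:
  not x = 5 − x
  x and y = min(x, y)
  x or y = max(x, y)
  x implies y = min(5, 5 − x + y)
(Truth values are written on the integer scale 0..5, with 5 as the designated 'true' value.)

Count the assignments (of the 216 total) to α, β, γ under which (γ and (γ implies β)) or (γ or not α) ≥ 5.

66

value 5: 66 assignments (counts)
value 4: 54 assignments
value 3: 42 assignments
value 2: 30 assignments
value 1: 18 assignments
value 0: 6 assignments
So 66 of the 216 assignments meet the threshold.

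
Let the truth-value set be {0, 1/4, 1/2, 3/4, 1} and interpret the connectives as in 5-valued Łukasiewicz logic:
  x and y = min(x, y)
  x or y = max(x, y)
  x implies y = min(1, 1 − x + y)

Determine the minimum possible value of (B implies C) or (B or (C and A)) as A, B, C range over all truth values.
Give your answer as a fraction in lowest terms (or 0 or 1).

1/2

Take A = 0, B = 1/2, C = 0:
B implies C = 1/2 implies 0 = 1/2
C and A = 0 and 0 = 0
B or (C and A) = 1/2 or 0 = 1/2
(B implies C) or (B or (C and A)) = 1/2 or 1/2 = 1/2
No assignment yields a value below 1/2, so this is the minimum.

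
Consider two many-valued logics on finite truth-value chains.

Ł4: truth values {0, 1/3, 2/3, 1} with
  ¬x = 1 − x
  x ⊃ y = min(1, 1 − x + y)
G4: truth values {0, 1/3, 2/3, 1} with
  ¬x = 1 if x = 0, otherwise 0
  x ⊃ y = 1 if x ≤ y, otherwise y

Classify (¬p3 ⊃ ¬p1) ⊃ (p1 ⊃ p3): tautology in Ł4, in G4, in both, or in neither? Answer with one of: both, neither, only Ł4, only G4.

only Ł4

In Ł4: every assignment gives 1 — tautology.
In G4: at p1 = 2/3, p3 = 1/3 the value is 1/3 — not a tautology.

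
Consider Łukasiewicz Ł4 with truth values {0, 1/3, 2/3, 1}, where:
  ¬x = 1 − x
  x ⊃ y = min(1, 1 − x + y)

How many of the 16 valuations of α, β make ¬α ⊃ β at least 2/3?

α = 0, β = 0 ↦ 0  <
α = 0, β = 1/3 ↦ 1/3  <
α = 0, β = 2/3 ↦ 2/3  ≥
α = 0, β = 1 ↦ 1  ≥
α = 1/3, β = 0 ↦ 1/3  <
α = 1/3, β = 1/3 ↦ 2/3  ≥
α = 1/3, β = 2/3 ↦ 1  ≥
α = 1/3, β = 1 ↦ 1  ≥
α = 2/3, β = 0 ↦ 2/3  ≥
α = 2/3, β = 1/3 ↦ 1  ≥
α = 2/3, β = 2/3 ↦ 1  ≥
α = 2/3, β = 1 ↦ 1  ≥
α = 1, β = 0 ↦ 1  ≥
α = 1, β = 1/3 ↦ 1  ≥
α = 1, β = 2/3 ↦ 1  ≥
α = 1, β = 1 ↦ 1  ≥
So 13 of the 16 assignments meet the threshold.

13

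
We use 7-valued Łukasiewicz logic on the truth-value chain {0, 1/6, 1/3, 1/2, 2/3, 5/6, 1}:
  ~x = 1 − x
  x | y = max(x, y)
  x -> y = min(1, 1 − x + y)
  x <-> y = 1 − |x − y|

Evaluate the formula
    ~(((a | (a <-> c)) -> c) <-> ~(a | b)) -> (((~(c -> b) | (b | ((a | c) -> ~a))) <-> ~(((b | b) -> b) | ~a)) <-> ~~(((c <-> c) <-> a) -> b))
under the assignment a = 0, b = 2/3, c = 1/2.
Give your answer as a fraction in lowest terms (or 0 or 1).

1/3

a <-> c = 0 <-> 1/2 = 1/2
a | (a <-> c) = 0 | 1/2 = 1/2
(a | (a <-> c)) -> c = 1/2 -> 1/2 = 1
a | b = 0 | 2/3 = 2/3
~(a | b) = ~2/3 = 1/3
((a | (a <-> c)) -> c) <-> ~(a | b) = 1 <-> 1/3 = 1/3
~(((a | (a <-> c)) -> c) <-> ~(a | b)) = ~1/3 = 2/3
c -> b = 1/2 -> 2/3 = 1
~(c -> b) = ~1 = 0
a | c = 0 | 1/2 = 1/2
~a = ~0 = 1
(a | c) -> ~a = 1/2 -> 1 = 1
b | ((a | c) -> ~a) = 2/3 | 1 = 1
~(c -> b) | (b | ((a | c) -> ~a)) = 0 | 1 = 1
b | b = 2/3 | 2/3 = 2/3
(b | b) -> b = 2/3 -> 2/3 = 1
~a = ~0 = 1
((b | b) -> b) | ~a = 1 | 1 = 1
~(((b | b) -> b) | ~a) = ~1 = 0
(~(c -> b) | (b | ((a | c) -> ~a))) <-> ~(((b | b) -> b) | ~a) = 1 <-> 0 = 0
c <-> c = 1/2 <-> 1/2 = 1
(c <-> c) <-> a = 1 <-> 0 = 0
((c <-> c) <-> a) -> b = 0 -> 2/3 = 1
~(((c <-> c) <-> a) -> b) = ~1 = 0
~~(((c <-> c) <-> a) -> b) = ~0 = 1
((~(c -> b) | (b | ((a | c) -> ~a))) <-> ~(((b | b) -> b) | ~a)) <-> ~~(((c <-> c) <-> a) -> b) = 0 <-> 1 = 0
~(((a | (a <-> c)) -> c) <-> ~(a | b)) -> (((~(c -> b) | (b | ((a | c) -> ~a))) <-> ~(((b | b) -> b) | ~a)) <-> ~~(((c <-> c) <-> a) -> b)) = 2/3 -> 0 = 1/3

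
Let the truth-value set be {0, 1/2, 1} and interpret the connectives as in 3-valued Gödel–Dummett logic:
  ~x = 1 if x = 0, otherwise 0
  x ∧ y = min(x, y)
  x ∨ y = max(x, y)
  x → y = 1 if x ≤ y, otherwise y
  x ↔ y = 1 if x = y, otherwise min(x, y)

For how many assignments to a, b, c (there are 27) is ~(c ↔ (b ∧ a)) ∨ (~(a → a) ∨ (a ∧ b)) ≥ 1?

16

value 1: 16 assignments (counts)
value 1/2: 6 assignments
value 0: 5 assignments
So 16 of the 27 assignments meet the threshold.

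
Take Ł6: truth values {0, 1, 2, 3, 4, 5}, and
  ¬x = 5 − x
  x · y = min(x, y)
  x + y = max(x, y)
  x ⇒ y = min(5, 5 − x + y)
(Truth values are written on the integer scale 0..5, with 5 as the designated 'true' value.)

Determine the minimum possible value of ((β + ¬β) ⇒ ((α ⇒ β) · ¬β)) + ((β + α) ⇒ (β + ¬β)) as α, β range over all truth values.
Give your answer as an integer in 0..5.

Take α = 4, β = 3:
¬β = ¬3 = 2
β + ¬β = 3 + 2 = 3
α ⇒ β = 4 ⇒ 3 = 4
¬β = ¬3 = 2
(α ⇒ β) · ¬β = 4 · 2 = 2
(β + ¬β) ⇒ ((α ⇒ β) · ¬β) = 3 ⇒ 2 = 4
β + α = 3 + 4 = 4
¬β = ¬3 = 2
β + ¬β = 3 + 2 = 3
(β + α) ⇒ (β + ¬β) = 4 ⇒ 3 = 4
((β + ¬β) ⇒ ((α ⇒ β) · ¬β)) + ((β + α) ⇒ (β + ¬β)) = 4 + 4 = 4
No assignment yields a value below 4, so this is the minimum.

4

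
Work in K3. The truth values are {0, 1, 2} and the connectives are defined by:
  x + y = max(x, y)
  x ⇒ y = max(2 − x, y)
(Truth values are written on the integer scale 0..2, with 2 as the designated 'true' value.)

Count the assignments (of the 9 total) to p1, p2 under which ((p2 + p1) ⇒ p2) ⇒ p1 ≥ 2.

3

p1 = 0, p2 = 0 ↦ 0  <
p1 = 0, p2 = 1 ↦ 1  <
p1 = 0, p2 = 2 ↦ 0  <
p1 = 1, p2 = 0 ↦ 1  <
p1 = 1, p2 = 1 ↦ 1  <
p1 = 1, p2 = 2 ↦ 1  <
p1 = 2, p2 = 0 ↦ 2  ≥
p1 = 2, p2 = 1 ↦ 2  ≥
p1 = 2, p2 = 2 ↦ 2  ≥
So 3 of the 9 assignments meet the threshold.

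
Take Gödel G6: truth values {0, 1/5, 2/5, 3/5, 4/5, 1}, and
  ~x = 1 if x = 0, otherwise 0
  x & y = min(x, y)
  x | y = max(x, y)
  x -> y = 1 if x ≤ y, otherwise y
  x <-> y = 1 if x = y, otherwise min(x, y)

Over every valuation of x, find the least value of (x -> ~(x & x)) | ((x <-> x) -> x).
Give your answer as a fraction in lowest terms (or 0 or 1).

Take x = 1/5:
x & x = 1/5 & 1/5 = 1/5
~(x & x) = ~1/5 = 0
x -> ~(x & x) = 1/5 -> 0 = 0
x <-> x = 1/5 <-> 1/5 = 1
(x <-> x) -> x = 1 -> 1/5 = 1/5
(x -> ~(x & x)) | ((x <-> x) -> x) = 0 | 1/5 = 1/5
No assignment yields a value below 1/5, so this is the minimum.

1/5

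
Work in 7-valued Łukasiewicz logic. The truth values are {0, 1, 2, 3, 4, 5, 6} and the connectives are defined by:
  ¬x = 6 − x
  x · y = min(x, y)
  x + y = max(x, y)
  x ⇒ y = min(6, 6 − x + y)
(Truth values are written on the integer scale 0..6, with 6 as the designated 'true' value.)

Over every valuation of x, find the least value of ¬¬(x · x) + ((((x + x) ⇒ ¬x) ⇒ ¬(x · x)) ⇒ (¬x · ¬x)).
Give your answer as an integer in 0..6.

Take x = 4:
x · x = 4 · 4 = 4
¬(x · x) = ¬4 = 2
¬¬(x · x) = ¬2 = 4
x + x = 4 + 4 = 4
¬x = ¬4 = 2
(x + x) ⇒ ¬x = 4 ⇒ 2 = 4
x · x = 4 · 4 = 4
¬(x · x) = ¬4 = 2
((x + x) ⇒ ¬x) ⇒ ¬(x · x) = 4 ⇒ 2 = 4
¬x = ¬4 = 2
¬x = ¬4 = 2
¬x · ¬x = 2 · 2 = 2
(((x + x) ⇒ ¬x) ⇒ ¬(x · x)) ⇒ (¬x · ¬x) = 4 ⇒ 2 = 4
¬¬(x · x) + ((((x + x) ⇒ ¬x) ⇒ ¬(x · x)) ⇒ (¬x · ¬x)) = 4 + 4 = 4
No assignment yields a value below 4, so this is the minimum.

4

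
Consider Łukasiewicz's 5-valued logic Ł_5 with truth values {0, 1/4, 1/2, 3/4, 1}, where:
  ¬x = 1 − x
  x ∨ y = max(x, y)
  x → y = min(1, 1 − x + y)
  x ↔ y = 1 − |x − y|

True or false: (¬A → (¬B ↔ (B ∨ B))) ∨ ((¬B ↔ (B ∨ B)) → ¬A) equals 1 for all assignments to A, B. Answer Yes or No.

Yes

At A = 1, B = 3/4, for instance:
¬A = ¬1 = 0
¬B = ¬3/4 = 1/4
B ∨ B = 3/4 ∨ 3/4 = 3/4
¬B ↔ (B ∨ B) = 1/4 ↔ 3/4 = 1/2
¬A → (¬B ↔ (B ∨ B)) = 0 → 1/2 = 1
(¬B ↔ (B ∨ B)) → ¬A = 1/2 → 0 = 1/2
(¬A → (¬B ↔ (B ∨ B))) ∨ ((¬B ↔ (B ∨ B)) → ¬A) = 1 ∨ 1/2 = 1
and checking the remaining 24 assignments likewise gives ≥ 1 in every case.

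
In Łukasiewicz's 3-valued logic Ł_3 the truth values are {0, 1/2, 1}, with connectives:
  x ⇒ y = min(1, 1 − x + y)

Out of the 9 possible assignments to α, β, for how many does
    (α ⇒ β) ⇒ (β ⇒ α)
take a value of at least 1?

6

α = 0, β = 0 ↦ 1  ≥
α = 0, β = 1/2 ↦ 1/2  <
α = 0, β = 1 ↦ 0  <
α = 1/2, β = 0 ↦ 1  ≥
α = 1/2, β = 1/2 ↦ 1  ≥
α = 1/2, β = 1 ↦ 1/2  <
α = 1, β = 0 ↦ 1  ≥
α = 1, β = 1/2 ↦ 1  ≥
α = 1, β = 1 ↦ 1  ≥
So 6 of the 9 assignments meet the threshold.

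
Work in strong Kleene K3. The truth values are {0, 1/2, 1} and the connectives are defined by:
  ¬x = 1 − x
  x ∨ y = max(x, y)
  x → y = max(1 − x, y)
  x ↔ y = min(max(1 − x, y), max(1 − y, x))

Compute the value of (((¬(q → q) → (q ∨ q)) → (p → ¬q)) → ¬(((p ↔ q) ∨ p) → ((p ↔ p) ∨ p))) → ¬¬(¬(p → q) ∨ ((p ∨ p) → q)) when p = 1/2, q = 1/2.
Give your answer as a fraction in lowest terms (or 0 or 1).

1/2

q → q = 1/2 → 1/2 = 1/2
¬(q → q) = ¬1/2 = 1/2
q ∨ q = 1/2 ∨ 1/2 = 1/2
¬(q → q) → (q ∨ q) = 1/2 → 1/2 = 1/2
¬q = ¬1/2 = 1/2
p → ¬q = 1/2 → 1/2 = 1/2
(¬(q → q) → (q ∨ q)) → (p → ¬q) = 1/2 → 1/2 = 1/2
p ↔ q = 1/2 ↔ 1/2 = 1/2
(p ↔ q) ∨ p = 1/2 ∨ 1/2 = 1/2
p ↔ p = 1/2 ↔ 1/2 = 1/2
(p ↔ p) ∨ p = 1/2 ∨ 1/2 = 1/2
((p ↔ q) ∨ p) → ((p ↔ p) ∨ p) = 1/2 → 1/2 = 1/2
¬(((p ↔ q) ∨ p) → ((p ↔ p) ∨ p)) = ¬1/2 = 1/2
((¬(q → q) → (q ∨ q)) → (p → ¬q)) → ¬(((p ↔ q) ∨ p) → ((p ↔ p) ∨ p)) = 1/2 → 1/2 = 1/2
p → q = 1/2 → 1/2 = 1/2
¬(p → q) = ¬1/2 = 1/2
p ∨ p = 1/2 ∨ 1/2 = 1/2
(p ∨ p) → q = 1/2 → 1/2 = 1/2
¬(p → q) ∨ ((p ∨ p) → q) = 1/2 ∨ 1/2 = 1/2
¬(¬(p → q) ∨ ((p ∨ p) → q)) = ¬1/2 = 1/2
¬¬(¬(p → q) ∨ ((p ∨ p) → q)) = ¬1/2 = 1/2
(((¬(q → q) → (q ∨ q)) → (p → ¬q)) → ¬(((p ↔ q) ∨ p) → ((p ↔ p) ∨ p))) → ¬¬(¬(p → q) ∨ ((p ∨ p) → q)) = 1/2 → 1/2 = 1/2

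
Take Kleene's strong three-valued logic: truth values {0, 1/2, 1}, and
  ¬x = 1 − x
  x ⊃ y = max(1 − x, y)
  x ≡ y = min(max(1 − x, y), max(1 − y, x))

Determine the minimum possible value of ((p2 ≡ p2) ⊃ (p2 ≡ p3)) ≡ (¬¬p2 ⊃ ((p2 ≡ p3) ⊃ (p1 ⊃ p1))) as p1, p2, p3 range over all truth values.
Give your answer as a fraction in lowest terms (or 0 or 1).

Take p1 = 0, p2 = 0, p3 = 1:
p2 ≡ p2 = 0 ≡ 0 = 1
p2 ≡ p3 = 0 ≡ 1 = 0
(p2 ≡ p2) ⊃ (p2 ≡ p3) = 1 ⊃ 0 = 0
¬p2 = ¬0 = 1
¬¬p2 = ¬1 = 0
p2 ≡ p3 = 0 ≡ 1 = 0
p1 ⊃ p1 = 0 ⊃ 0 = 1
(p2 ≡ p3) ⊃ (p1 ⊃ p1) = 0 ⊃ 1 = 1
¬¬p2 ⊃ ((p2 ≡ p3) ⊃ (p1 ⊃ p1)) = 0 ⊃ 1 = 1
((p2 ≡ p2) ⊃ (p2 ≡ p3)) ≡ (¬¬p2 ⊃ ((p2 ≡ p3) ⊃ (p1 ⊃ p1))) = 0 ≡ 1 = 0
No assignment yields a value below 0, so this is the minimum.

0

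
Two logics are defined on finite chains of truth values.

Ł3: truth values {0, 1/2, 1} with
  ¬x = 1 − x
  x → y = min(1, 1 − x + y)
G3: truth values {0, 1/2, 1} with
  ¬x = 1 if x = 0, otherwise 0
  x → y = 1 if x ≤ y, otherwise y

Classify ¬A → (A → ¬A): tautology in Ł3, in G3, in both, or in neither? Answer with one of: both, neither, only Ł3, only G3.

both

In Ł3: every assignment gives 1 — tautology.
In G3: every assignment gives 1 — tautology.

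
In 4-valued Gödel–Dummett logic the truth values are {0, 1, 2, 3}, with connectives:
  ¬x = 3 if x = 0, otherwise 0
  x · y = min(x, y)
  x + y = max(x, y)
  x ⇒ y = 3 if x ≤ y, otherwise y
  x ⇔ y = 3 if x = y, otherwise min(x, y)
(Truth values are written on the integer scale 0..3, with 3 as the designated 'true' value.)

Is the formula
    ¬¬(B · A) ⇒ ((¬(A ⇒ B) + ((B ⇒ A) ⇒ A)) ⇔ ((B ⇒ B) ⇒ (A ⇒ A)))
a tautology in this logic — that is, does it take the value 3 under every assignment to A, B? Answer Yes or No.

No

Counterexample: take A = 1, B = 1.
B · A = 1 · 1 = 1
¬(B · A) = ¬1 = 0
¬¬(B · A) = ¬0 = 3
A ⇒ B = 1 ⇒ 1 = 3
¬(A ⇒ B) = ¬3 = 0
B ⇒ A = 1 ⇒ 1 = 3
(B ⇒ A) ⇒ A = 3 ⇒ 1 = 1
¬(A ⇒ B) + ((B ⇒ A) ⇒ A) = 0 + 1 = 1
B ⇒ B = 1 ⇒ 1 = 3
A ⇒ A = 1 ⇒ 1 = 3
(B ⇒ B) ⇒ (A ⇒ A) = 3 ⇒ 3 = 3
(¬(A ⇒ B) + ((B ⇒ A) ⇒ A)) ⇔ ((B ⇒ B) ⇒ (A ⇒ A)) = 1 ⇔ 3 = 1
¬¬(B · A) ⇒ ((¬(A ⇒ B) + ((B ⇒ A) ⇒ A)) ⇔ ((B ⇒ B) ⇒ (A ⇒ A))) = 3 ⇒ 1 = 1
This gives 1 ≠ 3.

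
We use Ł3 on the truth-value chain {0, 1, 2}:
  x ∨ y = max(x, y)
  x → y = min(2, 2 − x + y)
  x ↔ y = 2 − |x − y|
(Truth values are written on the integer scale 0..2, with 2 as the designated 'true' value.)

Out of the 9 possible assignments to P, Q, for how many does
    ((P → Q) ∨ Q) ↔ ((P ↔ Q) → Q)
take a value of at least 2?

5

P = 0, Q = 0 ↦ 0  <
P = 0, Q = 1 ↦ 2  ≥
P = 0, Q = 2 ↦ 2  ≥
P = 1, Q = 0 ↦ 2  ≥
P = 1, Q = 1 ↦ 1  <
P = 1, Q = 2 ↦ 2  ≥
P = 2, Q = 0 ↦ 0  <
P = 2, Q = 1 ↦ 1  <
P = 2, Q = 2 ↦ 2  ≥
So 5 of the 9 assignments meet the threshold.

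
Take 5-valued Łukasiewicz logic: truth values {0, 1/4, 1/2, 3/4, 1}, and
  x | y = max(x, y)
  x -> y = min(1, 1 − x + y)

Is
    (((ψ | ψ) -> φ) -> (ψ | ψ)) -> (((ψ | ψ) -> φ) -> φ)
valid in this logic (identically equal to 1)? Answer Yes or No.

Counterexample: take φ = 0, ψ = 1/4.
ψ | ψ = 1/4 | 1/4 = 1/4
(ψ | ψ) -> φ = 1/4 -> 0 = 3/4
ψ | ψ = 1/4 | 1/4 = 1/4
((ψ | ψ) -> φ) -> (ψ | ψ) = 3/4 -> 1/4 = 1/2
ψ | ψ = 1/4 | 1/4 = 1/4
(ψ | ψ) -> φ = 1/4 -> 0 = 3/4
((ψ | ψ) -> φ) -> φ = 3/4 -> 0 = 1/4
(((ψ | ψ) -> φ) -> (ψ | ψ)) -> (((ψ | ψ) -> φ) -> φ) = 1/2 -> 1/4 = 3/4
This gives 3/4 ≠ 1.

No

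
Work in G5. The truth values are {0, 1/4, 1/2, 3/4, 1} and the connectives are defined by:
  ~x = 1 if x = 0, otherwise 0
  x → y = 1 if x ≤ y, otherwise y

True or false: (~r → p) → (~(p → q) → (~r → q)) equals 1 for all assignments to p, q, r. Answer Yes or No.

Counterexample: take p = 1/4, q = 0, r = 0.
~r = ~0 = 1
~r → p = 1 → 1/4 = 1/4
p → q = 1/4 → 0 = 0
~(p → q) = ~0 = 1
~r = ~0 = 1
~r → q = 1 → 0 = 0
~(p → q) → (~r → q) = 1 → 0 = 0
(~r → p) → (~(p → q) → (~r → q)) = 1/4 → 0 = 0
This gives 0 ≠ 1.

No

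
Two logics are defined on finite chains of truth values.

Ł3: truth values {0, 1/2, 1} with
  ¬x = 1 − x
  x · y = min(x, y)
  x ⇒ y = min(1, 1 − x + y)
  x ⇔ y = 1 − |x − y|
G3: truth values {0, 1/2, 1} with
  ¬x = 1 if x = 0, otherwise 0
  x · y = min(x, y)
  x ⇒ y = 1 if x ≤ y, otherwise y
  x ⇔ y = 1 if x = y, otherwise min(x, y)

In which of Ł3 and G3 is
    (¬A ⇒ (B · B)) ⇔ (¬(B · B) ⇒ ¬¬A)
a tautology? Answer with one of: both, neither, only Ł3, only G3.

In Ł3: every assignment gives 1 — tautology.
In G3: at A = 0, B = 1/2 the value is 1/2 — not a tautology.

only Ł3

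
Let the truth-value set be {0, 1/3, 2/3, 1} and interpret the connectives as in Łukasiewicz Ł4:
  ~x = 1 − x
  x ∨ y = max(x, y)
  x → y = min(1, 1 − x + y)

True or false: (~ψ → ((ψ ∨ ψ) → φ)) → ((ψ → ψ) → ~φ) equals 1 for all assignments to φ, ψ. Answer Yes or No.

Counterexample: take φ = 1/3, ψ = 0.
~ψ = ~0 = 1
ψ ∨ ψ = 0 ∨ 0 = 0
(ψ ∨ ψ) → φ = 0 → 1/3 = 1
~ψ → ((ψ ∨ ψ) → φ) = 1 → 1 = 1
ψ → ψ = 0 → 0 = 1
~φ = ~1/3 = 2/3
(ψ → ψ) → ~φ = 1 → 2/3 = 2/3
(~ψ → ((ψ ∨ ψ) → φ)) → ((ψ → ψ) → ~φ) = 1 → 2/3 = 2/3
This gives 2/3 ≠ 1.

No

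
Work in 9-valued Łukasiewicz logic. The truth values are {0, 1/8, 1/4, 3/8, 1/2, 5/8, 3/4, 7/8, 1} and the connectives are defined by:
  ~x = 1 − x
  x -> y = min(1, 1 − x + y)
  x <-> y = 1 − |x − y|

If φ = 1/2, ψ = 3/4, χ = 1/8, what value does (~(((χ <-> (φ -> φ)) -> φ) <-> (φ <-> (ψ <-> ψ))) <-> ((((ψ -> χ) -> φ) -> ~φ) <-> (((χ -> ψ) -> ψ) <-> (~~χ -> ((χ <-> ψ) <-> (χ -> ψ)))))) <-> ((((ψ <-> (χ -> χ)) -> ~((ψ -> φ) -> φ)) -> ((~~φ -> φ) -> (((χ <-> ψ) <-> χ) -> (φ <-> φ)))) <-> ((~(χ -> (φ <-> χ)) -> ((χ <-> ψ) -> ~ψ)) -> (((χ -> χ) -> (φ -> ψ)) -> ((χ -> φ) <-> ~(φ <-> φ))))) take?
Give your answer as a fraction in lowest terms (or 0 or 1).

φ -> φ = 1/2 -> 1/2 = 1
χ <-> (φ -> φ) = 1/8 <-> 1 = 1/8
(χ <-> (φ -> φ)) -> φ = 1/8 -> 1/2 = 1
ψ <-> ψ = 3/4 <-> 3/4 = 1
φ <-> (ψ <-> ψ) = 1/2 <-> 1 = 1/2
((χ <-> (φ -> φ)) -> φ) <-> (φ <-> (ψ <-> ψ)) = 1 <-> 1/2 = 1/2
~(((χ <-> (φ -> φ)) -> φ) <-> (φ <-> (ψ <-> ψ))) = ~1/2 = 1/2
ψ -> χ = 3/4 -> 1/8 = 3/8
(ψ -> χ) -> φ = 3/8 -> 1/2 = 1
~φ = ~1/2 = 1/2
((ψ -> χ) -> φ) -> ~φ = 1 -> 1/2 = 1/2
χ -> ψ = 1/8 -> 3/4 = 1
(χ -> ψ) -> ψ = 1 -> 3/4 = 3/4
~χ = ~1/8 = 7/8
~~χ = ~7/8 = 1/8
χ <-> ψ = 1/8 <-> 3/4 = 3/8
χ -> ψ = 1/8 -> 3/4 = 1
(χ <-> ψ) <-> (χ -> ψ) = 3/8 <-> 1 = 3/8
~~χ -> ((χ <-> ψ) <-> (χ -> ψ)) = 1/8 -> 3/8 = 1
((χ -> ψ) -> ψ) <-> (~~χ -> ((χ <-> ψ) <-> (χ -> ψ))) = 3/4 <-> 1 = 3/4
(((ψ -> χ) -> φ) -> ~φ) <-> (((χ -> ψ) -> ψ) <-> (~~χ -> ((χ <-> ψ) <-> (χ -> ψ)))) = 1/2 <-> 3/4 = 3/4
~(((χ <-> (φ -> φ)) -> φ) <-> (φ <-> (ψ <-> ψ))) <-> ((((ψ -> χ) -> φ) -> ~φ) <-> (((χ -> ψ) -> ψ) <-> (~~χ -> ((χ <-> ψ) <-> (χ -> ψ))))) = 1/2 <-> 3/4 = 3/4
χ -> χ = 1/8 -> 1/8 = 1
ψ <-> (χ -> χ) = 3/4 <-> 1 = 3/4
ψ -> φ = 3/4 -> 1/2 = 3/4
(ψ -> φ) -> φ = 3/4 -> 1/2 = 3/4
~((ψ -> φ) -> φ) = ~3/4 = 1/4
(ψ <-> (χ -> χ)) -> ~((ψ -> φ) -> φ) = 3/4 -> 1/4 = 1/2
~φ = ~1/2 = 1/2
~~φ = ~1/2 = 1/2
~~φ -> φ = 1/2 -> 1/2 = 1
χ <-> ψ = 1/8 <-> 3/4 = 3/8
(χ <-> ψ) <-> χ = 3/8 <-> 1/8 = 3/4
φ <-> φ = 1/2 <-> 1/2 = 1
((χ <-> ψ) <-> χ) -> (φ <-> φ) = 3/4 -> 1 = 1
(~~φ -> φ) -> (((χ <-> ψ) <-> χ) -> (φ <-> φ)) = 1 -> 1 = 1
((ψ <-> (χ -> χ)) -> ~((ψ -> φ) -> φ)) -> ((~~φ -> φ) -> (((χ <-> ψ) <-> χ) -> (φ <-> φ))) = 1/2 -> 1 = 1
φ <-> χ = 1/2 <-> 1/8 = 5/8
χ -> (φ <-> χ) = 1/8 -> 5/8 = 1
~(χ -> (φ <-> χ)) = ~1 = 0
χ <-> ψ = 1/8 <-> 3/4 = 3/8
~ψ = ~3/4 = 1/4
(χ <-> ψ) -> ~ψ = 3/8 -> 1/4 = 7/8
~(χ -> (φ <-> χ)) -> ((χ <-> ψ) -> ~ψ) = 0 -> 7/8 = 1
χ -> χ = 1/8 -> 1/8 = 1
φ -> ψ = 1/2 -> 3/4 = 1
(χ -> χ) -> (φ -> ψ) = 1 -> 1 = 1
χ -> φ = 1/8 -> 1/2 = 1
φ <-> φ = 1/2 <-> 1/2 = 1
~(φ <-> φ) = ~1 = 0
(χ -> φ) <-> ~(φ <-> φ) = 1 <-> 0 = 0
((χ -> χ) -> (φ -> ψ)) -> ((χ -> φ) <-> ~(φ <-> φ)) = 1 -> 0 = 0
(~(χ -> (φ <-> χ)) -> ((χ <-> ψ) -> ~ψ)) -> (((χ -> χ) -> (φ -> ψ)) -> ((χ -> φ) <-> ~(φ <-> φ))) = 1 -> 0 = 0
(((ψ <-> (χ -> χ)) -> ~((ψ -> φ) -> φ)) -> ((~~φ -> φ) -> (((χ <-> ψ) <-> χ) -> (φ <-> φ)))) <-> ((~(χ -> (φ <-> χ)) -> ((χ <-> ψ) -> ~ψ)) -> (((χ -> χ) -> (φ -> ψ)) -> ((χ -> φ) <-> ~(φ <-> φ)))) = 1 <-> 0 = 0
(~(((χ <-> (φ -> φ)) -> φ) <-> (φ <-> (ψ <-> ψ))) <-> ((((ψ -> χ) -> φ) -> ~φ) <-> (((χ -> ψ) -> ψ) <-> (~~χ -> ((χ <-> ψ) <-> (χ -> ψ)))))) <-> ((((ψ <-> (χ -> χ)) -> ~((ψ -> φ) -> φ)) -> ((~~φ -> φ) -> (((χ <-> ψ) <-> χ) -> (φ <-> φ)))) <-> ((~(χ -> (φ <-> χ)) -> ((χ <-> ψ) -> ~ψ)) -> (((χ -> χ) -> (φ -> ψ)) -> ((χ -> φ) <-> ~(φ <-> φ))))) = 3/4 <-> 0 = 1/4

1/4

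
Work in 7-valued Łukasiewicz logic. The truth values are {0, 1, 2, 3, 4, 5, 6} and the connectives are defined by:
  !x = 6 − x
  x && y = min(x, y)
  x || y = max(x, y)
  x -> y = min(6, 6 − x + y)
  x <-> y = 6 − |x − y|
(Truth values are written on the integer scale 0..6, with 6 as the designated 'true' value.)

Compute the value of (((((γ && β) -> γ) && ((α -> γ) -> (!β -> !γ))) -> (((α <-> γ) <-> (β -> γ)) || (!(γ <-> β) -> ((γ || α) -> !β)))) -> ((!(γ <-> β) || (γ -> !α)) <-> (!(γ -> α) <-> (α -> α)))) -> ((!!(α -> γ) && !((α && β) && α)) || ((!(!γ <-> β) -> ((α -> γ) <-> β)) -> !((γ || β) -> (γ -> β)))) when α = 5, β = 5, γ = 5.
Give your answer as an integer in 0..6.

γ && β = 5 && 5 = 5
(γ && β) -> γ = 5 -> 5 = 6
α -> γ = 5 -> 5 = 6
!β = !5 = 1
!γ = !5 = 1
!β -> !γ = 1 -> 1 = 6
(α -> γ) -> (!β -> !γ) = 6 -> 6 = 6
((γ && β) -> γ) && ((α -> γ) -> (!β -> !γ)) = 6 && 6 = 6
α <-> γ = 5 <-> 5 = 6
β -> γ = 5 -> 5 = 6
(α <-> γ) <-> (β -> γ) = 6 <-> 6 = 6
γ <-> β = 5 <-> 5 = 6
!(γ <-> β) = !6 = 0
γ || α = 5 || 5 = 5
!β = !5 = 1
(γ || α) -> !β = 5 -> 1 = 2
!(γ <-> β) -> ((γ || α) -> !β) = 0 -> 2 = 6
((α <-> γ) <-> (β -> γ)) || (!(γ <-> β) -> ((γ || α) -> !β)) = 6 || 6 = 6
(((γ && β) -> γ) && ((α -> γ) -> (!β -> !γ))) -> (((α <-> γ) <-> (β -> γ)) || (!(γ <-> β) -> ((γ || α) -> !β))) = 6 -> 6 = 6
γ <-> β = 5 <-> 5 = 6
!(γ <-> β) = !6 = 0
!α = !5 = 1
γ -> !α = 5 -> 1 = 2
!(γ <-> β) || (γ -> !α) = 0 || 2 = 2
γ -> α = 5 -> 5 = 6
!(γ -> α) = !6 = 0
α -> α = 5 -> 5 = 6
!(γ -> α) <-> (α -> α) = 0 <-> 6 = 0
(!(γ <-> β) || (γ -> !α)) <-> (!(γ -> α) <-> (α -> α)) = 2 <-> 0 = 4
((((γ && β) -> γ) && ((α -> γ) -> (!β -> !γ))) -> (((α <-> γ) <-> (β -> γ)) || (!(γ <-> β) -> ((γ || α) -> !β)))) -> ((!(γ <-> β) || (γ -> !α)) <-> (!(γ -> α) <-> (α -> α))) = 6 -> 4 = 4
α -> γ = 5 -> 5 = 6
!(α -> γ) = !6 = 0
!!(α -> γ) = !0 = 6
α && β = 5 && 5 = 5
(α && β) && α = 5 && 5 = 5
!((α && β) && α) = !5 = 1
!!(α -> γ) && !((α && β) && α) = 6 && 1 = 1
!γ = !5 = 1
!γ <-> β = 1 <-> 5 = 2
!(!γ <-> β) = !2 = 4
α -> γ = 5 -> 5 = 6
(α -> γ) <-> β = 6 <-> 5 = 5
!(!γ <-> β) -> ((α -> γ) <-> β) = 4 -> 5 = 6
γ || β = 5 || 5 = 5
γ -> β = 5 -> 5 = 6
(γ || β) -> (γ -> β) = 5 -> 6 = 6
!((γ || β) -> (γ -> β)) = !6 = 0
(!(!γ <-> β) -> ((α -> γ) <-> β)) -> !((γ || β) -> (γ -> β)) = 6 -> 0 = 0
(!!(α -> γ) && !((α && β) && α)) || ((!(!γ <-> β) -> ((α -> γ) <-> β)) -> !((γ || β) -> (γ -> β))) = 1 || 0 = 1
(((((γ && β) -> γ) && ((α -> γ) -> (!β -> !γ))) -> (((α <-> γ) <-> (β -> γ)) || (!(γ <-> β) -> ((γ || α) -> !β)))) -> ((!(γ <-> β) || (γ -> !α)) <-> (!(γ -> α) <-> (α -> α)))) -> ((!!(α -> γ) && !((α && β) && α)) || ((!(!γ <-> β) -> ((α -> γ) <-> β)) -> !((γ || β) -> (γ -> β)))) = 4 -> 1 = 3

3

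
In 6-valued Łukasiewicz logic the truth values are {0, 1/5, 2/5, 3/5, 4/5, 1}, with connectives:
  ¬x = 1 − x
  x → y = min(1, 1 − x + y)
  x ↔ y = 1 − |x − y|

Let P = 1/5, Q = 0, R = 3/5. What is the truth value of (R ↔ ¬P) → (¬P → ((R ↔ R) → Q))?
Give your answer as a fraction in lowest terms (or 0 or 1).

2/5

¬P = ¬1/5 = 4/5
R ↔ ¬P = 3/5 ↔ 4/5 = 4/5
¬P = ¬1/5 = 4/5
R ↔ R = 3/5 ↔ 3/5 = 1
(R ↔ R) → Q = 1 → 0 = 0
¬P → ((R ↔ R) → Q) = 4/5 → 0 = 1/5
(R ↔ ¬P) → (¬P → ((R ↔ R) → Q)) = 4/5 → 1/5 = 2/5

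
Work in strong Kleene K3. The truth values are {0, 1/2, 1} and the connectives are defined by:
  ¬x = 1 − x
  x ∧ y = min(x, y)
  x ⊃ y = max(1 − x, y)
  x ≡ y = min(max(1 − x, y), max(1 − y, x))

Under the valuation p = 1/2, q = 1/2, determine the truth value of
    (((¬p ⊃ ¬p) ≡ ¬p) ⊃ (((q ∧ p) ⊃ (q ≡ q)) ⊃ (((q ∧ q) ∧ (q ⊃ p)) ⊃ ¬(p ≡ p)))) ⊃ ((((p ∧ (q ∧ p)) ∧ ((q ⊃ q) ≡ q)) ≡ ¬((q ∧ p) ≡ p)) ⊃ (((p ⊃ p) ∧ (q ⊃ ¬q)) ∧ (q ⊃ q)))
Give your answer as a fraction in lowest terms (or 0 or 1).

1/2

¬p = ¬1/2 = 1/2
¬p = ¬1/2 = 1/2
¬p ⊃ ¬p = 1/2 ⊃ 1/2 = 1/2
¬p = ¬1/2 = 1/2
(¬p ⊃ ¬p) ≡ ¬p = 1/2 ≡ 1/2 = 1/2
q ∧ p = 1/2 ∧ 1/2 = 1/2
q ≡ q = 1/2 ≡ 1/2 = 1/2
(q ∧ p) ⊃ (q ≡ q) = 1/2 ⊃ 1/2 = 1/2
q ∧ q = 1/2 ∧ 1/2 = 1/2
q ⊃ p = 1/2 ⊃ 1/2 = 1/2
(q ∧ q) ∧ (q ⊃ p) = 1/2 ∧ 1/2 = 1/2
p ≡ p = 1/2 ≡ 1/2 = 1/2
¬(p ≡ p) = ¬1/2 = 1/2
((q ∧ q) ∧ (q ⊃ p)) ⊃ ¬(p ≡ p) = 1/2 ⊃ 1/2 = 1/2
((q ∧ p) ⊃ (q ≡ q)) ⊃ (((q ∧ q) ∧ (q ⊃ p)) ⊃ ¬(p ≡ p)) = 1/2 ⊃ 1/2 = 1/2
((¬p ⊃ ¬p) ≡ ¬p) ⊃ (((q ∧ p) ⊃ (q ≡ q)) ⊃ (((q ∧ q) ∧ (q ⊃ p)) ⊃ ¬(p ≡ p))) = 1/2 ⊃ 1/2 = 1/2
q ∧ p = 1/2 ∧ 1/2 = 1/2
p ∧ (q ∧ p) = 1/2 ∧ 1/2 = 1/2
q ⊃ q = 1/2 ⊃ 1/2 = 1/2
(q ⊃ q) ≡ q = 1/2 ≡ 1/2 = 1/2
(p ∧ (q ∧ p)) ∧ ((q ⊃ q) ≡ q) = 1/2 ∧ 1/2 = 1/2
q ∧ p = 1/2 ∧ 1/2 = 1/2
(q ∧ p) ≡ p = 1/2 ≡ 1/2 = 1/2
¬((q ∧ p) ≡ p) = ¬1/2 = 1/2
((p ∧ (q ∧ p)) ∧ ((q ⊃ q) ≡ q)) ≡ ¬((q ∧ p) ≡ p) = 1/2 ≡ 1/2 = 1/2
p ⊃ p = 1/2 ⊃ 1/2 = 1/2
¬q = ¬1/2 = 1/2
q ⊃ ¬q = 1/2 ⊃ 1/2 = 1/2
(p ⊃ p) ∧ (q ⊃ ¬q) = 1/2 ∧ 1/2 = 1/2
q ⊃ q = 1/2 ⊃ 1/2 = 1/2
((p ⊃ p) ∧ (q ⊃ ¬q)) ∧ (q ⊃ q) = 1/2 ∧ 1/2 = 1/2
(((p ∧ (q ∧ p)) ∧ ((q ⊃ q) ≡ q)) ≡ ¬((q ∧ p) ≡ p)) ⊃ (((p ⊃ p) ∧ (q ⊃ ¬q)) ∧ (q ⊃ q)) = 1/2 ⊃ 1/2 = 1/2
(((¬p ⊃ ¬p) ≡ ¬p) ⊃ (((q ∧ p) ⊃ (q ≡ q)) ⊃ (((q ∧ q) ∧ (q ⊃ p)) ⊃ ¬(p ≡ p)))) ⊃ ((((p ∧ (q ∧ p)) ∧ ((q ⊃ q) ≡ q)) ≡ ¬((q ∧ p) ≡ p)) ⊃ (((p ⊃ p) ∧ (q ⊃ ¬q)) ∧ (q ⊃ q))) = 1/2 ⊃ 1/2 = 1/2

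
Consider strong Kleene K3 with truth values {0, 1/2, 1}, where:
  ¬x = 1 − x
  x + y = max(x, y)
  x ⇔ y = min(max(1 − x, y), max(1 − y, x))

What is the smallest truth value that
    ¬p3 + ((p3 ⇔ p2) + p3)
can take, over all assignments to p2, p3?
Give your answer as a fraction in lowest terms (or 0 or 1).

1/2

Take p2 = 0, p3 = 1/2:
¬p3 = ¬1/2 = 1/2
p3 ⇔ p2 = 1/2 ⇔ 0 = 1/2
(p3 ⇔ p2) + p3 = 1/2 + 1/2 = 1/2
¬p3 + ((p3 ⇔ p2) + p3) = 1/2 + 1/2 = 1/2
No assignment yields a value below 1/2, so this is the minimum.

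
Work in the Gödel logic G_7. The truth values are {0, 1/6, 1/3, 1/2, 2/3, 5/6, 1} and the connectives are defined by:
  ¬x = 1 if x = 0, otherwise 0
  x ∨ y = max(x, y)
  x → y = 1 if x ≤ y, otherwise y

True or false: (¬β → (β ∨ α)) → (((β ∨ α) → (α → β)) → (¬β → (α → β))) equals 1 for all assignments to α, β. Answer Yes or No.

Yes

At α = 1/2, β = 0, for instance:
¬β = ¬0 = 1
β ∨ α = 0 ∨ 1/2 = 1/2
¬β → (β ∨ α) = 1 → 1/2 = 1/2
α → β = 1/2 → 0 = 0
(β ∨ α) → (α → β) = 1/2 → 0 = 0
¬β → (α → β) = 1 → 0 = 0
((β ∨ α) → (α → β)) → (¬β → (α → β)) = 0 → 0 = 1
(¬β → (β ∨ α)) → (((β ∨ α) → (α → β)) → (¬β → (α → β))) = 1/2 → 1 = 1
and checking the remaining 48 assignments likewise gives ≥ 1 in every case.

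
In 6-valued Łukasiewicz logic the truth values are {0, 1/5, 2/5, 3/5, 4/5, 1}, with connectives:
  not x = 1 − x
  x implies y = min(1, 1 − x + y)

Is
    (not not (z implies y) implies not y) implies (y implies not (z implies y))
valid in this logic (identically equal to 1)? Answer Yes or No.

Yes

At y = 1, z = 1/5, for instance:
z implies y = 1/5 implies 1 = 1
not (z implies y) = not 1 = 0
not not (z implies y) = not 0 = 1
not y = not 1 = 0
not not (z implies y) implies not y = 1 implies 0 = 0
y implies not (z implies y) = 1 implies 0 = 0
(not not (z implies y) implies not y) implies (y implies not (z implies y)) = 0 implies 0 = 1
and checking the remaining 35 assignments likewise gives ≥ 1 in every case.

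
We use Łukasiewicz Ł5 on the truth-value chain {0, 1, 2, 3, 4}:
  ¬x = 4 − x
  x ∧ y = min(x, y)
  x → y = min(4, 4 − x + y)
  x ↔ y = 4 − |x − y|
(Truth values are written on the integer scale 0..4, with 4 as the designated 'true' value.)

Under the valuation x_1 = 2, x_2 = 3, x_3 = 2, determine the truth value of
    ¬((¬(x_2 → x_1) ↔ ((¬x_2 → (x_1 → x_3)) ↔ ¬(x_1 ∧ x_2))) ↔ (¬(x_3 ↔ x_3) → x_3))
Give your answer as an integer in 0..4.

x_2 → x_1 = 3 → 2 = 3
¬(x_2 → x_1) = ¬3 = 1
¬x_2 = ¬3 = 1
x_1 → x_3 = 2 → 2 = 4
¬x_2 → (x_1 → x_3) = 1 → 4 = 4
x_1 ∧ x_2 = 2 ∧ 3 = 2
¬(x_1 ∧ x_2) = ¬2 = 2
(¬x_2 → (x_1 → x_3)) ↔ ¬(x_1 ∧ x_2) = 4 ↔ 2 = 2
¬(x_2 → x_1) ↔ ((¬x_2 → (x_1 → x_3)) ↔ ¬(x_1 ∧ x_2)) = 1 ↔ 2 = 3
x_3 ↔ x_3 = 2 ↔ 2 = 4
¬(x_3 ↔ x_3) = ¬4 = 0
¬(x_3 ↔ x_3) → x_3 = 0 → 2 = 4
(¬(x_2 → x_1) ↔ ((¬x_2 → (x_1 → x_3)) ↔ ¬(x_1 ∧ x_2))) ↔ (¬(x_3 ↔ x_3) → x_3) = 3 ↔ 4 = 3
¬((¬(x_2 → x_1) ↔ ((¬x_2 → (x_1 → x_3)) ↔ ¬(x_1 ∧ x_2))) ↔ (¬(x_3 ↔ x_3) → x_3)) = ¬3 = 1

1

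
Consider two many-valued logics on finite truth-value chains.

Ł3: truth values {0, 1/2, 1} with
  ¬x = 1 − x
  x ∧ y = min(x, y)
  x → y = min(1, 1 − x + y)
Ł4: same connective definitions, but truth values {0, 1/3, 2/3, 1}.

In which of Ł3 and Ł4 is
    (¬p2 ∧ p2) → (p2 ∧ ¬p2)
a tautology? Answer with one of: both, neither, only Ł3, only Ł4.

both

In Ł3: every assignment gives 1 — tautology.
In Ł4: every assignment gives 1 — tautology.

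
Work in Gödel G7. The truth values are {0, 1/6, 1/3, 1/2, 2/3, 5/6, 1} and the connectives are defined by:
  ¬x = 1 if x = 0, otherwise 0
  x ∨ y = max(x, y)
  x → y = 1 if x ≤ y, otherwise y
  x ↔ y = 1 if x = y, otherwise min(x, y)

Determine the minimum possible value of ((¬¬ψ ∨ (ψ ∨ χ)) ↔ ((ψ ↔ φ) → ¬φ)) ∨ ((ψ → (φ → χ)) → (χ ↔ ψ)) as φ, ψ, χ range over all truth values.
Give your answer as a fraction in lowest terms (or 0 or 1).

1/6

Take φ = 0, ψ = 0, χ = 1/6:
¬ψ = ¬0 = 1
¬¬ψ = ¬1 = 0
ψ ∨ χ = 0 ∨ 1/6 = 1/6
¬¬ψ ∨ (ψ ∨ χ) = 0 ∨ 1/6 = 1/6
ψ ↔ φ = 0 ↔ 0 = 1
¬φ = ¬0 = 1
(ψ ↔ φ) → ¬φ = 1 → 1 = 1
(¬¬ψ ∨ (ψ ∨ χ)) ↔ ((ψ ↔ φ) → ¬φ) = 1/6 ↔ 1 = 1/6
φ → χ = 0 → 1/6 = 1
ψ → (φ → χ) = 0 → 1 = 1
χ ↔ ψ = 1/6 ↔ 0 = 0
(ψ → (φ → χ)) → (χ ↔ ψ) = 1 → 0 = 0
((¬¬ψ ∨ (ψ ∨ χ)) ↔ ((ψ ↔ φ) → ¬φ)) ∨ ((ψ → (φ → χ)) → (χ ↔ ψ)) = 1/6 ∨ 0 = 1/6
No assignment yields a value below 1/6, so this is the minimum.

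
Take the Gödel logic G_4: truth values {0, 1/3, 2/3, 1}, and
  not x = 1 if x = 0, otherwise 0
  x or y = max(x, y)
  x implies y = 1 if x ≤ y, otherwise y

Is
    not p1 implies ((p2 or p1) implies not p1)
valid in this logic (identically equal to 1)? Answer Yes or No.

Yes

p1 = 0, p2 = 0 ↦ 1
p1 = 0, p2 = 1/3 ↦ 1
p1 = 0, p2 = 2/3 ↦ 1
p1 = 0, p2 = 1 ↦ 1
p1 = 1/3, p2 = 0 ↦ 1
p1 = 1/3, p2 = 1/3 ↦ 1
p1 = 1/3, p2 = 2/3 ↦ 1
p1 = 1/3, p2 = 1 ↦ 1
p1 = 2/3, p2 = 0 ↦ 1
p1 = 2/3, p2 = 1/3 ↦ 1
p1 = 2/3, p2 = 2/3 ↦ 1
p1 = 2/3, p2 = 1 ↦ 1
p1 = 1, p2 = 0 ↦ 1
p1 = 1, p2 = 1/3 ↦ 1
p1 = 1, p2 = 2/3 ↦ 1
p1 = 1, p2 = 1 ↦ 1
Every assignment gives a value ≥ 1.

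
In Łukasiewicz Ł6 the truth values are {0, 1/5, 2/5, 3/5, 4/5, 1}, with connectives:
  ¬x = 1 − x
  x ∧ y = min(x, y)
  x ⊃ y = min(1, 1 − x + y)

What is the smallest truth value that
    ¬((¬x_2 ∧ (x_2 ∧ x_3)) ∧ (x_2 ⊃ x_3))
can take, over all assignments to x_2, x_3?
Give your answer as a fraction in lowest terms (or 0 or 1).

3/5

Take x_2 = 2/5, x_3 = 2/5:
¬x_2 = ¬2/5 = 3/5
x_2 ∧ x_3 = 2/5 ∧ 2/5 = 2/5
¬x_2 ∧ (x_2 ∧ x_3) = 3/5 ∧ 2/5 = 2/5
x_2 ⊃ x_3 = 2/5 ⊃ 2/5 = 1
(¬x_2 ∧ (x_2 ∧ x_3)) ∧ (x_2 ⊃ x_3) = 2/5 ∧ 1 = 2/5
¬((¬x_2 ∧ (x_2 ∧ x_3)) ∧ (x_2 ⊃ x_3)) = ¬2/5 = 3/5
No assignment yields a value below 3/5, so this is the minimum.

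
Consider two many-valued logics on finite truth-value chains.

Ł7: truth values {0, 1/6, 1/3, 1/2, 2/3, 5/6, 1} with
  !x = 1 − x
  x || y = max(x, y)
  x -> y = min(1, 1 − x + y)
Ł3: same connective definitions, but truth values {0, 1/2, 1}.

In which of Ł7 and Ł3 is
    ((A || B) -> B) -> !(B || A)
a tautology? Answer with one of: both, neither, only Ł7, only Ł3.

In Ł7: at A = 0, B = 1/6 the value is 5/6 — not a tautology.
In Ł3: at A = 0, B = 1/2 the value is 1/2 — not a tautology.

neither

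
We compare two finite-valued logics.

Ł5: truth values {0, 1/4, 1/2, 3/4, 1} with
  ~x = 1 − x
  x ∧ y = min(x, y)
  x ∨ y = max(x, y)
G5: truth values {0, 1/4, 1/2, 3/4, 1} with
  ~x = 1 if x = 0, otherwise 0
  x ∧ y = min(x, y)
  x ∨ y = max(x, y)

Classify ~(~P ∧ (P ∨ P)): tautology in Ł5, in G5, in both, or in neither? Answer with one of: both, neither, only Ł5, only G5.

only G5

In Ł5: at P = 1/4 the value is 3/4 — not a tautology.
In G5: every assignment gives 1 — tautology.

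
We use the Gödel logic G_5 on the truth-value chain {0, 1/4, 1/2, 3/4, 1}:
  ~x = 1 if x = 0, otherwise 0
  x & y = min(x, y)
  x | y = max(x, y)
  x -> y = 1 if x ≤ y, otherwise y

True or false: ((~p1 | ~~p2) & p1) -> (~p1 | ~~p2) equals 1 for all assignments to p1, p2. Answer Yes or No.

Yes

At p1 = 0, p2 = 1/4, for instance:
~p1 = ~0 = 1
~p2 = ~1/4 = 0
~~p2 = ~0 = 1
~p1 | ~~p2 = 1 | 1 = 1
(~p1 | ~~p2) & p1 = 1 & 0 = 0
((~p1 | ~~p2) & p1) -> (~p1 | ~~p2) = 0 -> 1 = 1
and checking the remaining 24 assignments likewise gives ≥ 1 in every case.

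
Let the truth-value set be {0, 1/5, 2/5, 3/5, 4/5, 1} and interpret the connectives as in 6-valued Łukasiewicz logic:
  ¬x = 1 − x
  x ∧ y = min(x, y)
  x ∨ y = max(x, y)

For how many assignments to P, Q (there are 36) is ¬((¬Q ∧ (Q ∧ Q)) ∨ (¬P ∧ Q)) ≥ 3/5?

value 1: 7 assignments (counts)
value 4/5: 9 assignments (counts)
value 3/5: 11 assignments (counts)
value 2/5: 5 assignments
value 1/5: 3 assignments
value 0: 1 assignment
So 27 of the 36 assignments meet the threshold.

27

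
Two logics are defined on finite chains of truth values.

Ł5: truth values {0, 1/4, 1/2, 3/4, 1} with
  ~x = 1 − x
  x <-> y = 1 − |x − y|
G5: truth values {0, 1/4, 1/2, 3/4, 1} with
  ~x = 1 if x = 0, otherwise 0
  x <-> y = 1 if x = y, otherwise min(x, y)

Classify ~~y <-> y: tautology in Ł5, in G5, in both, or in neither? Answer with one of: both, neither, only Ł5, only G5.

only Ł5

In Ł5: every assignment gives 1 — tautology.
In G5: at y = 1/4 the value is 1/4 — not a tautology.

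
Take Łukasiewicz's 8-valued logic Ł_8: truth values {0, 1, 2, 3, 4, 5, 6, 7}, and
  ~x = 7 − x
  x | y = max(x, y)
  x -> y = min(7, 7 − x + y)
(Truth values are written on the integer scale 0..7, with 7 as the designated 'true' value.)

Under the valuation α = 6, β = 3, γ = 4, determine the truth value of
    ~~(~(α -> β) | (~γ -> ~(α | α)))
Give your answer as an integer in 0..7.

α -> β = 6 -> 3 = 4
~(α -> β) = ~4 = 3
~γ = ~4 = 3
α | α = 6 | 6 = 6
~(α | α) = ~6 = 1
~γ -> ~(α | α) = 3 -> 1 = 5
~(α -> β) | (~γ -> ~(α | α)) = 3 | 5 = 5
~(~(α -> β) | (~γ -> ~(α | α))) = ~5 = 2
~~(~(α -> β) | (~γ -> ~(α | α))) = ~2 = 5

5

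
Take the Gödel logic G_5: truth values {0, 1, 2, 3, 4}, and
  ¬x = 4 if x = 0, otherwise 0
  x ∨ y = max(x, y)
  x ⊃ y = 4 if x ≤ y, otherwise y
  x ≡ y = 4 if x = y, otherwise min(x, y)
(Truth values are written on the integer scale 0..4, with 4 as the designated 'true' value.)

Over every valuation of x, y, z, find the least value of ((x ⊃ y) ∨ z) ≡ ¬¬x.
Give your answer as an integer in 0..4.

Take x = 0, y = 0, z = 0:
x ⊃ y = 0 ⊃ 0 = 4
(x ⊃ y) ∨ z = 4 ∨ 0 = 4
¬x = ¬0 = 4
¬¬x = ¬4 = 0
((x ⊃ y) ∨ z) ≡ ¬¬x = 4 ≡ 0 = 0
No assignment yields a value below 0, so this is the minimum.

0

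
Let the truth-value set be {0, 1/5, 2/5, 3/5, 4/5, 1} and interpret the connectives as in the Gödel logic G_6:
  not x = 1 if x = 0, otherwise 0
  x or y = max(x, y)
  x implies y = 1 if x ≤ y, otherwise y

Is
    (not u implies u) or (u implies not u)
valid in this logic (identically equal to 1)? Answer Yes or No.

Yes

u = 0 ↦ 1
u = 1/5 ↦ 1
u = 2/5 ↦ 1
u = 3/5 ↦ 1
u = 4/5 ↦ 1
u = 1 ↦ 1
Every assignment gives a value ≥ 1.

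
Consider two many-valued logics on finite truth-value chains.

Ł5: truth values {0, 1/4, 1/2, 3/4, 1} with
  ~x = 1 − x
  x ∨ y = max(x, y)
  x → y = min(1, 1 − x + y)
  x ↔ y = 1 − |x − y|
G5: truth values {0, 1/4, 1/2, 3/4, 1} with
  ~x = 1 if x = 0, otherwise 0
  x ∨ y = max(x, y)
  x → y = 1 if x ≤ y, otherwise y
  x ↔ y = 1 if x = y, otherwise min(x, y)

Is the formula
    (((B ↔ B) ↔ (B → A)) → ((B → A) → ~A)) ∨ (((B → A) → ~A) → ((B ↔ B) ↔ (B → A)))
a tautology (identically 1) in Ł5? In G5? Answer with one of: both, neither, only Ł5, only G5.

In Ł5: every assignment gives 1 — tautology.
In G5: every assignment gives 1 — tautology.

both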